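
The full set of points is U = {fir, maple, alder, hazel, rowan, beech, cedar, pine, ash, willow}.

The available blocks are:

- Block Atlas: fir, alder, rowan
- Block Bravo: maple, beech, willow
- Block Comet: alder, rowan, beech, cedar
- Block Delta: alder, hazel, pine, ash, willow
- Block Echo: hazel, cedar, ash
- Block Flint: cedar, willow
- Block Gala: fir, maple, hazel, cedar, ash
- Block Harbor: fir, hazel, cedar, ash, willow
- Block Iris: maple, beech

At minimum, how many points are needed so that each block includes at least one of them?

3

H = {maple, alder, cedar} meets every block (each contains at least one member of H), and |H| = 3.
The blocks Atlas, Bravo, Echo are pairwise disjoint, so any hitting set needs a separate point for each — at least 3. Hence 3 is optimal.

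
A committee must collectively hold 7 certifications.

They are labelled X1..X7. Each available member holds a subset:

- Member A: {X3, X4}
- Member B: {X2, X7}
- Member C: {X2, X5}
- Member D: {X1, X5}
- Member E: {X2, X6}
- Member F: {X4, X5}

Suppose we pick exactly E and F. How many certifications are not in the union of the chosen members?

Union of E, F = {X2, X4, X5, X6}.
Not covered: X1, X3, X7 — 3 certifications.

3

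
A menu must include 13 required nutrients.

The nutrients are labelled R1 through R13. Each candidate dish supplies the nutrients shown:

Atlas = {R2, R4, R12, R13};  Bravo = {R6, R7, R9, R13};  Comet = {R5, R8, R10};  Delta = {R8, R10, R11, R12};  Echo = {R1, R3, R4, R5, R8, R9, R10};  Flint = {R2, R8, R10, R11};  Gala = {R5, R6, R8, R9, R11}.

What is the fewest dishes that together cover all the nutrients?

Take {Atlas, Bravo, Echo, Flint}. Their union is {R1, R2, R3, R4, R5, R6, R7, R8, R9, R10, R11, R12, R13}, which is all 13 nutrients.
No 3 of the 7 dishes cover everything (all 35 combinations miss at least one nutrient), so 4 is optimal.

4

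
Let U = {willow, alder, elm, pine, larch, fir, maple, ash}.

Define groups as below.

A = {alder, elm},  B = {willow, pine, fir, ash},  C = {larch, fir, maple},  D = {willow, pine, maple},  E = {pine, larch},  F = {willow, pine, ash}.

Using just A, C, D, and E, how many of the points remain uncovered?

1

Union of A, C, D, E = {willow, alder, elm, pine, larch, fir, maple}.
Not covered: ash — 1 point.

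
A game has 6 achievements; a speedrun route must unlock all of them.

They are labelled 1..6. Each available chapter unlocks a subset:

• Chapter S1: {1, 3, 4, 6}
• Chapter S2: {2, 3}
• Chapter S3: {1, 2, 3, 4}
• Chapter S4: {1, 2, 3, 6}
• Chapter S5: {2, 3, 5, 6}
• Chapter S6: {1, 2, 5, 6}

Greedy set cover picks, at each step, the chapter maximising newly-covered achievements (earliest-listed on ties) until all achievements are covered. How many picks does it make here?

2

Greedy: pick S1 (covers 4 new) → pick S5 (covers 2 new). Total picks: 2.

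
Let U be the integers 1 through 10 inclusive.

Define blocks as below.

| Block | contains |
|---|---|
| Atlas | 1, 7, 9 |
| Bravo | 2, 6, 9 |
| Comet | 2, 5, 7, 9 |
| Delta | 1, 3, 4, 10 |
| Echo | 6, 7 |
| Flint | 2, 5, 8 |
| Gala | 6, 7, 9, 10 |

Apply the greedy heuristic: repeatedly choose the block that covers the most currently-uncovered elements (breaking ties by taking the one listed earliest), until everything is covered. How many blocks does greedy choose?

4

Greedy: pick Comet (covers 4 new) → pick Delta (covers 4 new) → pick Bravo (covers 1 new) → pick Flint (covers 1 new). Total picks: 4.
(The true minimum cover uses only 3 blocks, so greedy is not optimal here.)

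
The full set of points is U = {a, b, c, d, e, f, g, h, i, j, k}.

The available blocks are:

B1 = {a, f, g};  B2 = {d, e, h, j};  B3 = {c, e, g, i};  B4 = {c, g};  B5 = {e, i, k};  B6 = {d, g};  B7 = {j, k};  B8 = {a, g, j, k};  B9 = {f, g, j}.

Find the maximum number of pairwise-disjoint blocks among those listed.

B6, B7 are pairwise disjoint (B6={d,g}; B7={j,k}).
Every remaining block overlaps one of these, and no 3 of the listed blocks are pairwise disjoint, so 2 is the maximum.

2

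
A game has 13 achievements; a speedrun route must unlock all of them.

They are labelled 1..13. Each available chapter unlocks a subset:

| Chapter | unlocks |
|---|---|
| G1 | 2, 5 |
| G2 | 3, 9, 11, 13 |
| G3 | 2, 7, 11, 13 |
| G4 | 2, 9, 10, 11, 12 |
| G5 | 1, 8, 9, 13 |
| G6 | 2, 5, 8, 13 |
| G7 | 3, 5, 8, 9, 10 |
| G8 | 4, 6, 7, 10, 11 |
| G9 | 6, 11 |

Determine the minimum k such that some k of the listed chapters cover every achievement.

4

G4 and G5 and G7 and G8 together: G4 ∪ G5 ∪ G7 ∪ G8 = {1, 2, 3, 4, 5, 6, 7, 8, 9, 10, 11, 12, 13} — every achievement is covered.
Only G4 contains 12, so G4 is forced; the remaining 8 achievements need at least 3 more chapters (each remaining chapter adds at most 3) — so at least 4 chapters are needed, and 4 is optimal.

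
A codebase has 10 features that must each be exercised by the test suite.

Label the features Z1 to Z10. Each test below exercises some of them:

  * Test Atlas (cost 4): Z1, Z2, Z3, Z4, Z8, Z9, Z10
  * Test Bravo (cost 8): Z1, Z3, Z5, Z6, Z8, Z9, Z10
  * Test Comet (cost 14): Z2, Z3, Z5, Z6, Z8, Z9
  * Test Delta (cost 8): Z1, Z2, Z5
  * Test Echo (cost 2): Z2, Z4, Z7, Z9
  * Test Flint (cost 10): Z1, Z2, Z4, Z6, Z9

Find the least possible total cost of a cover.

10

Bravo, Echo together cover every feature (Bravo ∪ Echo = {Z1, Z2, Z3, Z4, Z5, Z6, Z7, Z8, Z9, Z10}); total cost 8 + 2 = 10.
The greedy pick Echo, Atlas, Bravo costs 14; no covering selection beats 10.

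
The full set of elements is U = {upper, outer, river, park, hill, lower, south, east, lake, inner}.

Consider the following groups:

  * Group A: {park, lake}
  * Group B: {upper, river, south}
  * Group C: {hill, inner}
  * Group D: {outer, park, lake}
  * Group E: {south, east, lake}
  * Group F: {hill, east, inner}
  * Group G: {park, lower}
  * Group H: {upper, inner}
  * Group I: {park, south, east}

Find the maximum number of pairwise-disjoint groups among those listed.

C, E, G are pairwise disjoint (C={hill,inner}; E={south,east,lake}; G={park,lower}).
Every remaining group overlaps one of these, and no 4 of the listed groups are pairwise disjoint, so 3 is the maximum.

3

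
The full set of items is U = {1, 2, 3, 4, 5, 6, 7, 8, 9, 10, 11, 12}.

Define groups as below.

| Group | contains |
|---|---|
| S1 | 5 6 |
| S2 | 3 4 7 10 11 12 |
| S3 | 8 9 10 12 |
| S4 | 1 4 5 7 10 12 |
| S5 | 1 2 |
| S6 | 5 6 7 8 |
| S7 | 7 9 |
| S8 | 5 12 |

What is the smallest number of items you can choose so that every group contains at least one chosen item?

4

H = {1, 5, 7, 9} meets every group (each contains at least one member of H), and |H| = 4.
No choice of 3 items meets every group, so 4 is the minimum.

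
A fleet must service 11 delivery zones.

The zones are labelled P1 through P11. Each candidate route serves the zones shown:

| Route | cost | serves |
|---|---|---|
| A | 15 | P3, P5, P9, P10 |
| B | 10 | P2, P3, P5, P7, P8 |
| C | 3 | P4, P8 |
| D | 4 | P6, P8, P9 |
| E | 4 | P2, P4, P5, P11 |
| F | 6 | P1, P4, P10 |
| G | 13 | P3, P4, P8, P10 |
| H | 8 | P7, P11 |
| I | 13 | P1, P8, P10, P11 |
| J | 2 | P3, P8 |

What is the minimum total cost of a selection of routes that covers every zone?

24

B, D, E, F together cover every zone (B ∪ D ∪ E ∪ F = {P1, P2, P3, P4, P5, P6, P7, P8, P9, P10, P11}); total cost 10 + 4 + 4 + 6 = 24.
No covering selection has total cost below 24.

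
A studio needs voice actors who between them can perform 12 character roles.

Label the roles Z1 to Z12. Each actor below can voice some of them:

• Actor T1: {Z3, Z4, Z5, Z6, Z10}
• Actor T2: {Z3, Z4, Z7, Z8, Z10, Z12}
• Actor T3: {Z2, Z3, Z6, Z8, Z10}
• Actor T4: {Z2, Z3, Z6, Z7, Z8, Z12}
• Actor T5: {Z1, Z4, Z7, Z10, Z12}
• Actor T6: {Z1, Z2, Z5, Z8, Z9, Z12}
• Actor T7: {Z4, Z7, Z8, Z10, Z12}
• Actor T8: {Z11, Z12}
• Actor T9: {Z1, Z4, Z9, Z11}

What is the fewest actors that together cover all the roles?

3

Take {T1, T4, T9}. Their union is {Z1, Z2, Z3, Z4, Z5, Z6, Z7, Z8, Z9, Z10, Z11, Z12}, which is all 12 roles.
No 2 of the 9 actors cover everything (all 36 combinations miss at least one role), so 3 is optimal.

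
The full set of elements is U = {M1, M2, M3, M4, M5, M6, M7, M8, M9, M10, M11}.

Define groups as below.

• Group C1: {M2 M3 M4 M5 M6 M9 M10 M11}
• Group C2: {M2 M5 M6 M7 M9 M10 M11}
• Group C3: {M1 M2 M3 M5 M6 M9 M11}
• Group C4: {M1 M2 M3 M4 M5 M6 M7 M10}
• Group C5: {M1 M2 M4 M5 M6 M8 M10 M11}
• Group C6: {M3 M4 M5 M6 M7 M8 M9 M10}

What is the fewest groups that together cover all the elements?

C3 and C6 cover everything between them: the union {M1, M2, M3, M4, M5, M6, M7, M8, M9, M10, M11} is all of U.
No single group has all 11 elements (the largest, C1, has 8), so 2 is optimal.

2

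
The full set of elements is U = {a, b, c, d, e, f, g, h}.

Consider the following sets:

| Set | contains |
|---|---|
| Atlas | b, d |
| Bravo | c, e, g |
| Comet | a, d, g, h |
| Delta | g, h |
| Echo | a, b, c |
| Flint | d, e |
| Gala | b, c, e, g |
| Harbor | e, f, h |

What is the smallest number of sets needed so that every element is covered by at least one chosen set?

3

Comet and Gala and Harbor together: Comet ∪ Gala ∪ Harbor = {a, b, c, d, e, f, g, h} — every element is covered.
Only Harbor contains f, so Harbor is forced; the remaining 5 elements need at least 2 more sets (each remaining set adds at most 3) — so at least 3 sets are needed, and 3 is optimal.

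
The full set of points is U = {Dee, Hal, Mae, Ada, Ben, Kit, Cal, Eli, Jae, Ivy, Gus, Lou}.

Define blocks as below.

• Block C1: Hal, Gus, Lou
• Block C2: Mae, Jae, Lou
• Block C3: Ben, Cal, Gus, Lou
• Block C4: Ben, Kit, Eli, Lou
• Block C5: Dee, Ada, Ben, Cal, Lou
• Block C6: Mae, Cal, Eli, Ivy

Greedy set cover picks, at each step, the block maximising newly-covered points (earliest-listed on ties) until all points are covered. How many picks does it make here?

Greedy: pick C5 (covers 5 new) → pick C6 (covers 3 new) → pick C1 (covers 2 new) → pick C2 (covers 1 new) → pick C4 (covers 1 new). Total picks: 5.

5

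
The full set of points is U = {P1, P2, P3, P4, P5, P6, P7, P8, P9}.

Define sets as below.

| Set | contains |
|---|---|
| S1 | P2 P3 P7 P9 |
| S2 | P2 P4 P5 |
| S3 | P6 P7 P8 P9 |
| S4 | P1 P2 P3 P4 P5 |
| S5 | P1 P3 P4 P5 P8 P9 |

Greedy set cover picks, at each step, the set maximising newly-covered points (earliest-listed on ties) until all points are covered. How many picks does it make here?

3

Greedy: pick S5 (covers 6 new) → pick S1 (covers 2 new) → pick S3 (covers 1 new). Total picks: 3.
(The true minimum cover uses only 2 sets, so greedy is not optimal here.)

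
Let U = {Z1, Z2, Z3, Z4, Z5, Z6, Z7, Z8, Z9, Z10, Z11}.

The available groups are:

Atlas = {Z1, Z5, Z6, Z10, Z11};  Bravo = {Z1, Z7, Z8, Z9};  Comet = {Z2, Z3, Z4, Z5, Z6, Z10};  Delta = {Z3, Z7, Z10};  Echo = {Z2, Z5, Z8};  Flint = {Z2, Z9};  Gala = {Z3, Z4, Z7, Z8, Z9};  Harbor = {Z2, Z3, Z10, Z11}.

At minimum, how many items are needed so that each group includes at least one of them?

Take H = {Z2, Z7, Z10}. Each listed group contains at least one of these, so H is a hitting set of size 3.
No choice of 2 items meets every group, so 3 is the minimum.

3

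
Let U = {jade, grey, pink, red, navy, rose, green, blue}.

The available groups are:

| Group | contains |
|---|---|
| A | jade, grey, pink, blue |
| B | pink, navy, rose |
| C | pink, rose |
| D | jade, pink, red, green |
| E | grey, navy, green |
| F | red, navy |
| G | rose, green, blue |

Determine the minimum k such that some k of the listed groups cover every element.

3

A and F and G together: A ∪ F ∪ G = {jade, grey, pink, red, navy, rose, green, blue} — every element is covered.
No 2 of the 7 groups cover everything (all 21 combinations miss at least one element), so 3 is optimal.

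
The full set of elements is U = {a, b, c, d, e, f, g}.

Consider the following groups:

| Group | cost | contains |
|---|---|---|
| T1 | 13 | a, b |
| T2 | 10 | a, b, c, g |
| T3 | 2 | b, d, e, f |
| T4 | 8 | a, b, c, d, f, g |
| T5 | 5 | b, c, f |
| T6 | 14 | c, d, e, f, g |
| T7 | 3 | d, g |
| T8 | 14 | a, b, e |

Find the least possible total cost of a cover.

T3, T4 together cover every element (T3 ∪ T4 = {a, b, c, d, e, f, g}); total cost 2 + 8 = 10.
No covering selection has total cost below 10.

10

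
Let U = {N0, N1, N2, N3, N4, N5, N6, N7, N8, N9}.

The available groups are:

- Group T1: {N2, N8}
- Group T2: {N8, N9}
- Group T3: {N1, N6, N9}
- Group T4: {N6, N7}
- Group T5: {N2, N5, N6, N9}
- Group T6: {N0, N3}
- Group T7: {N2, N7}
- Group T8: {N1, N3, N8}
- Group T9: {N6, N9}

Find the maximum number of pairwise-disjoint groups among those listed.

T2, T6, T7 are pairwise disjoint (T2={N8,N9}; T6={N0,N3}; T7={N2,N7}).
Every remaining group overlaps one of these, and no 4 of the listed groups are pairwise disjoint, so 3 is the maximum.

3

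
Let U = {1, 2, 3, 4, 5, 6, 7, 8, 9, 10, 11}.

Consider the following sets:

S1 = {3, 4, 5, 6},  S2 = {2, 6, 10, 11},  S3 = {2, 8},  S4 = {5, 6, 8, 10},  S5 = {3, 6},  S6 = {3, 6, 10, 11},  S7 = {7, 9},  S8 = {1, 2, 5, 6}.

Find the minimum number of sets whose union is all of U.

Take {S1, S3, S6, S7, S8}. Their union is {1, 2, 3, 4, 5, 6, 7, 8, 9, 10, 11}, which is all 11 points.
No 4 of the 8 sets cover everything (all 70 combinations miss at least one point), so 5 is optimal.

5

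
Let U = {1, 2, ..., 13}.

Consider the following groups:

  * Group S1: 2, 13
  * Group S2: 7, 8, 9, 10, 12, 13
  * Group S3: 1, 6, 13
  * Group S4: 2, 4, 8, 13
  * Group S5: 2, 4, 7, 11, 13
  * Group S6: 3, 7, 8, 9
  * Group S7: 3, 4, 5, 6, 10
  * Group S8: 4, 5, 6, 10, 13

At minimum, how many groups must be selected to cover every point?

4

S2 and S3 and S5 and S7 together: S2 ∪ S3 ∪ S5 ∪ S7 = {1, 2, 3, 4, 5, 6, 7, 8, 9, 10, 11, 12, 13} — every point is covered.
No 3 of the 8 groups cover everything (all 56 combinations miss at least one point), so 4 is optimal.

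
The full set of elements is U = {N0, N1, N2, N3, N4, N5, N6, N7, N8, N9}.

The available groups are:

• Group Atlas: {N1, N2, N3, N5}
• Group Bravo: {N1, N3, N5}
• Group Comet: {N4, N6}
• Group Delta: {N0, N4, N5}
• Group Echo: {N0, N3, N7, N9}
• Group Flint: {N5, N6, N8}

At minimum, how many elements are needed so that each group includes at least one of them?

3

H = {N0, N4, N5} meets every group (each contains at least one member of H), and |H| = 3.
No choice of 2 elements meets every group, so 3 is the minimum.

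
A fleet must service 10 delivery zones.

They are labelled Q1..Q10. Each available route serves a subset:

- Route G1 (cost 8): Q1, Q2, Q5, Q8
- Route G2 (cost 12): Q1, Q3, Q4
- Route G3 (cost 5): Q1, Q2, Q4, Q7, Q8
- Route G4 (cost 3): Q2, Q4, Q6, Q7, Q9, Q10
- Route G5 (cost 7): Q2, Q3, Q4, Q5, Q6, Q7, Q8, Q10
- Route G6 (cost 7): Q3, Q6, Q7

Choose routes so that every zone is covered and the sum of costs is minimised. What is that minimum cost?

15

G3, G4, G5 together cover every zone (G3 ∪ G4 ∪ G5 = {Q1, Q2, Q3, Q4, Q5, Q6, Q7, Q8, Q9, Q10}); total cost 5 + 3 + 7 = 15.
No covering selection has total cost below 15.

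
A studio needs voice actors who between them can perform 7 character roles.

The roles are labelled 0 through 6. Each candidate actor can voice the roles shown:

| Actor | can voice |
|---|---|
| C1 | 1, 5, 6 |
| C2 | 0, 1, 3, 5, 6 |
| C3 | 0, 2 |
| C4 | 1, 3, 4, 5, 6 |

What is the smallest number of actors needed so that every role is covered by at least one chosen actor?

2

C3 and C4 together: C3 ∪ C4 = {0, 1, 2, 3, 4, 5, 6} — every role is covered.
No single actor has all 7 roles (the largest, C2, has 5), so 2 is optimal.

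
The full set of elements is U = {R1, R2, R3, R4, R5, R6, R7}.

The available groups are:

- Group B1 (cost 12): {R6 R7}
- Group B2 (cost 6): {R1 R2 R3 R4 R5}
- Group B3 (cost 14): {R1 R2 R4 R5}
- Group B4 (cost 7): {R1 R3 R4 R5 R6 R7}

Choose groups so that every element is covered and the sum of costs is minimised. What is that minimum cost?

B2, B4 together cover every element (B2 ∪ B4 = {R1, R2, R3, R4, R5, R6, R7}); total cost 6 + 7 = 13.
No covering selection has total cost below 13.

13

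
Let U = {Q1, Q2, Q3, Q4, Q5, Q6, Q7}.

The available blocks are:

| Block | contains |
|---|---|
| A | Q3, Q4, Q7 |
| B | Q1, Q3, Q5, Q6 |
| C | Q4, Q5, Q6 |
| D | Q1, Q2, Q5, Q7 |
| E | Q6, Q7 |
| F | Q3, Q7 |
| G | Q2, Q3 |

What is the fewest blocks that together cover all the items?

3

A and B and G together: A ∪ B ∪ G = {Q1, Q2, Q3, Q4, Q5, Q6, Q7} — every item is covered.
No 2 of the 7 blocks cover everything (all 21 combinations miss at least one item), so 3 is optimal.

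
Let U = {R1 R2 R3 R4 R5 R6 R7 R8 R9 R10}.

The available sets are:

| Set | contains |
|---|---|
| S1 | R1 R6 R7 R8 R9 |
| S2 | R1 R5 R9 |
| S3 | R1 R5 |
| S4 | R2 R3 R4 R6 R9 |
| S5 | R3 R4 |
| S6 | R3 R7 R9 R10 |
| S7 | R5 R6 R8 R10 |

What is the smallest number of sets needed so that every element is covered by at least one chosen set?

3

S1 and S4 and S7 together: S1 ∪ S4 ∪ S7 = {R1, R2, R3, R4, R5, R6, R7, R8, R9, R10} — every element is covered.
Only S4 contains R2, so S4 is forced; the remaining 5 elements need at least 2 more sets (each remaining set adds at most 3) — so at least 3 sets are needed, and 3 is optimal.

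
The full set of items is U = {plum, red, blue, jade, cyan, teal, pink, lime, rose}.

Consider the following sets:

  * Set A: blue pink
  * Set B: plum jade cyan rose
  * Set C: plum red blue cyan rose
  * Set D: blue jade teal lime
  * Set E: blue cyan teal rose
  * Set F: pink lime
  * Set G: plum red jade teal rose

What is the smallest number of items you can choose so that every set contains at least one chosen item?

3

The 3 items {plum, blue, lime} hit every set.
No choice of 2 items meets every set, so 3 is the minimum.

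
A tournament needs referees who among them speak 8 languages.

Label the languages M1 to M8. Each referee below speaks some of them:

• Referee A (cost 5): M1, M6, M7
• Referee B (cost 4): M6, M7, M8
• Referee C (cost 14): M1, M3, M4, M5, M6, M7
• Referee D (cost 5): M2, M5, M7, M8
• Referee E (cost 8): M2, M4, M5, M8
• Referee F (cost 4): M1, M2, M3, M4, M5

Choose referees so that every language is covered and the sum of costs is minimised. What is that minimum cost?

B, F together cover every language (B ∪ F = {M1, M2, M3, M4, M5, M6, M7, M8}); total cost 4 + 4 = 8.
No covering selection has total cost below 8.

8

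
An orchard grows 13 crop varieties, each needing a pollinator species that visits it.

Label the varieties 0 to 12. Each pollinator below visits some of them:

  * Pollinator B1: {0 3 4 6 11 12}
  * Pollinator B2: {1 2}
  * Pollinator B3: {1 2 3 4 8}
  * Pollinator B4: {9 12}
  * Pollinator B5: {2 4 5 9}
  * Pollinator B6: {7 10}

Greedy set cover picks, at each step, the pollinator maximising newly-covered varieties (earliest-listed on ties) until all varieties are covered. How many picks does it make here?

Greedy: pick B1 (covers 6 new) → pick B3 (covers 3 new) → pick B5 (covers 2 new) → pick B6 (covers 2 new). Total picks: 4.

4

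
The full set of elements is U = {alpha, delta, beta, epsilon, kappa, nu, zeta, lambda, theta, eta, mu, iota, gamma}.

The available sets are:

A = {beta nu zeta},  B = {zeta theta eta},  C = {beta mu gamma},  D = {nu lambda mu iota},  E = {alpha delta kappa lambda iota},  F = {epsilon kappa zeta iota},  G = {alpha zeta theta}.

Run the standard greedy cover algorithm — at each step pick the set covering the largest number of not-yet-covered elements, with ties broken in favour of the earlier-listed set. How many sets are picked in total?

5

Greedy: pick E (covers 5 new) → pick A (covers 3 new) → pick B (covers 2 new) → pick C (covers 2 new) → pick F (covers 1 new). Total picks: 5.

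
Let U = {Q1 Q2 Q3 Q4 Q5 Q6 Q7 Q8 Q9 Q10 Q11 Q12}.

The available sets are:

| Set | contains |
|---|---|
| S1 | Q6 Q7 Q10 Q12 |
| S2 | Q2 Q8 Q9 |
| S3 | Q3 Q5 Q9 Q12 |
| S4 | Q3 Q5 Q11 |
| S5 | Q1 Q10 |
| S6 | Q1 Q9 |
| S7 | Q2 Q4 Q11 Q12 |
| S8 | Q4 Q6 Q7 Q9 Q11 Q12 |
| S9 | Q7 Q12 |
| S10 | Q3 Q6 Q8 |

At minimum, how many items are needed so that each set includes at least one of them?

4

H = {Q1, Q2, Q3, Q7} meets every set (each contains at least one member of H), and |H| = 4.
The sets S2, S4, S5, S9 are pairwise disjoint, so any hitting set needs a separate item for each — at least 4. Hence 4 is optimal.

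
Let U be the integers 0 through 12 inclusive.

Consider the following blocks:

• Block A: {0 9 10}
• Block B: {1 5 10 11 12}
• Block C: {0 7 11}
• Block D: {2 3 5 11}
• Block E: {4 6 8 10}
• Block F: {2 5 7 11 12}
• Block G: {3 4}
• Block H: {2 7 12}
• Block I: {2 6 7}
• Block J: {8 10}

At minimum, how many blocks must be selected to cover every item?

5

A and B and D and E and F together: A ∪ B ∪ D ∪ E ∪ F = {0, 1, 2, 3, 4, 5, 6, 7, 8, 9, 10, 11, 12} — every item is covered.
No 4 of the 10 blocks cover everything (all 210 combinations miss at least one item), so 5 is optimal.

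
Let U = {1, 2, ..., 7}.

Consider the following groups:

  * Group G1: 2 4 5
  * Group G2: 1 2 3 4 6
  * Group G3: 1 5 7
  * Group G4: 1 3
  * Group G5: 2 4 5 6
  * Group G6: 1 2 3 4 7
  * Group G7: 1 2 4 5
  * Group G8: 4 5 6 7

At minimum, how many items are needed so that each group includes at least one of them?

Take H = {1, 5}. Each listed group contains at least one of these, so H is a hitting set of size 2.
The groups G4, G8 are pairwise disjoint, so any hitting set needs a separate item for each — at least 2. Hence 2 is optimal.

2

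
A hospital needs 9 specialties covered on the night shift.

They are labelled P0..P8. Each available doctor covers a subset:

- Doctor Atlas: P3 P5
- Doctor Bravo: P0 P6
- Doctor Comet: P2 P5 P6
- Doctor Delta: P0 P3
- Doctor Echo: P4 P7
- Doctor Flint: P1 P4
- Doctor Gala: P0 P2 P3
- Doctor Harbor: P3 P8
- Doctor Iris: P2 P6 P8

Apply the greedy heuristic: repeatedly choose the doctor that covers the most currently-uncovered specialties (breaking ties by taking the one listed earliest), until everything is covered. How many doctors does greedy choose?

5

Greedy: pick Comet (covers 3 new) → pick Delta (covers 2 new) → pick Echo (covers 2 new) → pick Flint (covers 1 new) → pick Harbor (covers 1 new). Total picks: 5.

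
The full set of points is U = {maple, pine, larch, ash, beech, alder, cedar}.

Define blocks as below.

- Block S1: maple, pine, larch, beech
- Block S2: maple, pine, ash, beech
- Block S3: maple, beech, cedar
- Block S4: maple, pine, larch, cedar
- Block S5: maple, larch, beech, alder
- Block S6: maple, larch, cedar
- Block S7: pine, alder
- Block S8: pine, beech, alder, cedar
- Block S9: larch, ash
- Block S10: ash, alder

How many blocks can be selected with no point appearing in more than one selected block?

S3, S7, S9 are pairwise disjoint (S3={maple,beech,cedar}; S7={pine,alder}; S9={larch,ash}).
Every remaining block overlaps one of these, and no 4 of the listed blocks are pairwise disjoint, so 3 is the maximum.

3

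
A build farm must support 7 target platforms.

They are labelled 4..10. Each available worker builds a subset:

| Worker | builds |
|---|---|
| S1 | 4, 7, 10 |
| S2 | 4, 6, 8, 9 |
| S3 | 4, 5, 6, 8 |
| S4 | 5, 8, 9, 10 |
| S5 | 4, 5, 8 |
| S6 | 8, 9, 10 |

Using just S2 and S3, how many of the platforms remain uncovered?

2

Union of S2, S3 = {4, 5, 6, 8, 9}.
Not covered: 7, 10 — 2 platforms.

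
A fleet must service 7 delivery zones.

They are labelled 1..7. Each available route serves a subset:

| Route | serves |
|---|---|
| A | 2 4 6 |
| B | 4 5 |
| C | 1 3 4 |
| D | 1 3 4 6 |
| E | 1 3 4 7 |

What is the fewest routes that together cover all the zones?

A and B and E together: A ∪ B ∪ E = {1, 2, 3, 4, 5, 6, 7} — every zone is covered.
Only A contains 2, so A is forced; the remaining 4 zones need at least 2 more routes (each remaining route adds at most 3) — so at least 3 routes are needed, and 3 is optimal.

3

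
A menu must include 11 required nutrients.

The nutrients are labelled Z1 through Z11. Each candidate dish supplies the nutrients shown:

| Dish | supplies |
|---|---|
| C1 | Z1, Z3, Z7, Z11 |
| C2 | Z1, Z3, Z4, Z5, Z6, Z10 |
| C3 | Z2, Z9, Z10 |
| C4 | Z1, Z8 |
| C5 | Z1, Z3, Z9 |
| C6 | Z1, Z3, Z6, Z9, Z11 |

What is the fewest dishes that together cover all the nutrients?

C1 and C2 and C3 and C4 together: C1 ∪ C2 ∪ C3 ∪ C4 = {Z1, Z2, Z3, Z4, Z5, Z6, Z7, Z8, Z9, Z10, Z11} — every nutrient is covered.
Only C2 contains Z4, so C2 is forced; the remaining 5 nutrients need at least 3 more dishes (each remaining dish adds at most 2) — so at least 4 dishes are needed, and 4 is optimal.

4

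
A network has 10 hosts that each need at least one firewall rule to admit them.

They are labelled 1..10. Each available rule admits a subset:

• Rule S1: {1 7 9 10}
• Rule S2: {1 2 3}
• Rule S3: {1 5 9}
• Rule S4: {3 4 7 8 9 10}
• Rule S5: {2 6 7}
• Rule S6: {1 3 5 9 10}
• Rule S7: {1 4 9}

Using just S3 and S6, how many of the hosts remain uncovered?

5

Union of S3, S6 = {1, 3, 5, 9, 10}.
Not covered: 2, 4, 6, 7, 8 — 5 hosts.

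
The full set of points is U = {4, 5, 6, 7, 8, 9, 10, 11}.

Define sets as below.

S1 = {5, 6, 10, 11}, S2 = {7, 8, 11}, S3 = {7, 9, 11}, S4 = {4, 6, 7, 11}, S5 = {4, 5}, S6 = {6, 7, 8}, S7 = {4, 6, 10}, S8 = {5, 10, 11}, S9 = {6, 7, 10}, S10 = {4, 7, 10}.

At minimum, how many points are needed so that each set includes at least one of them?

H = {4, 7, 11} meets every set (each contains at least one member of H), and |H| = 3.
No choice of 2 points meets every set, so 3 is the minimum.

3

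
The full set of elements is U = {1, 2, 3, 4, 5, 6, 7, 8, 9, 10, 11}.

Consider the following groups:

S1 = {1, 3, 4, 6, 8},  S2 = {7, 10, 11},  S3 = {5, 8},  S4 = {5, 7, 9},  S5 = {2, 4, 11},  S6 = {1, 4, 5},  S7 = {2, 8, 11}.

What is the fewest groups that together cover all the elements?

S1, S2, S4, and S5 cover everything between them: the union {1, 2, 3, 4, 5, 6, 7, 8, 9, 10, 11} is all of U.
No 3 of the 7 groups cover everything (all 35 combinations miss at least one element), so 4 is optimal.

4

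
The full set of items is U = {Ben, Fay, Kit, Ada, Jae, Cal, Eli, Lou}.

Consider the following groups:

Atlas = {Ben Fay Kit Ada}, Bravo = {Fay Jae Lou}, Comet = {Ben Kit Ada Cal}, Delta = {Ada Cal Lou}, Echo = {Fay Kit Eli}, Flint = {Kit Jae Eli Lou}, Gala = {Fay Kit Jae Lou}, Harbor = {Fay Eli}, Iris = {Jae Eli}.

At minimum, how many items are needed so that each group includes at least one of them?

3

Take H = {Fay, Jae, Cal}. Each listed group contains at least one of these, so H is a hitting set of size 3.
No choice of 2 items meets every group, so 3 is the minimum.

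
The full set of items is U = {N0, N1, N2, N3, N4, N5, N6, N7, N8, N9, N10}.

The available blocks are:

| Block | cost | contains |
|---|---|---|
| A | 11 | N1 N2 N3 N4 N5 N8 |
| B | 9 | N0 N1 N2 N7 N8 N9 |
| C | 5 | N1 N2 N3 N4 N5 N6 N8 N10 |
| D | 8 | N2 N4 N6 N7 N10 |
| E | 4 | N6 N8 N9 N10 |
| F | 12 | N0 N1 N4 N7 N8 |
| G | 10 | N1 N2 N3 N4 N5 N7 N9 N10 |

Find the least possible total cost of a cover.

B, C together cover every item (B ∪ C = {N0, N1, N2, N3, N4, N5, N6, N7, N8, N9, N10}); total cost 9 + 5 = 14.
No covering selection has total cost below 14.

14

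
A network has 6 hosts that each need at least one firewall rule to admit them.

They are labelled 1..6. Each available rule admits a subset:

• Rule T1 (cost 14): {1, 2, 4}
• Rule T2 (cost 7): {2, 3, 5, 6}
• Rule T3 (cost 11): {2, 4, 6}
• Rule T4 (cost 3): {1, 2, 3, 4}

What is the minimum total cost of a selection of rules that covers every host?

T2, T4 together cover every host (T2 ∪ T4 = {1, 2, 3, 4, 5, 6}); total cost 7 + 3 = 10.
No covering selection has total cost below 10.

10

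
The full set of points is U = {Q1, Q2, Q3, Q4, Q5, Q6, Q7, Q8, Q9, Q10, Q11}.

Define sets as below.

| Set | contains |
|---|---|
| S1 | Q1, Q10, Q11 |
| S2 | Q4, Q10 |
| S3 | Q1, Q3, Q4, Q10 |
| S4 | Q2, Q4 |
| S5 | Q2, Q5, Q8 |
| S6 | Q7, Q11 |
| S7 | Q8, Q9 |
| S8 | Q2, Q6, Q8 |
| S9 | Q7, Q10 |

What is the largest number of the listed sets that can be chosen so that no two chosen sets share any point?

S2, S6, S7 are pairwise disjoint (S2={Q4,Q10}; S6={Q7,Q11}; S7={Q8,Q9}).
Every remaining set overlaps one of these, and no 4 of the listed sets are pairwise disjoint, so 3 is the maximum.

3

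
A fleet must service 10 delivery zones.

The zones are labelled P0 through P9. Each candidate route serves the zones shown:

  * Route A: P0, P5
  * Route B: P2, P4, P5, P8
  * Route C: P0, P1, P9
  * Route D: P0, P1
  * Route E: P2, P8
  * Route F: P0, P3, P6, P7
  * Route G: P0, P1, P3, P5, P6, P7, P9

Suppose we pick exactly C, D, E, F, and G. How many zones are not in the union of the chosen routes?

1

Union of C, D, E, F, G = {P0, P1, P2, P3, P5, P6, P7, P8, P9}.
Not covered: P4 — 1 zone.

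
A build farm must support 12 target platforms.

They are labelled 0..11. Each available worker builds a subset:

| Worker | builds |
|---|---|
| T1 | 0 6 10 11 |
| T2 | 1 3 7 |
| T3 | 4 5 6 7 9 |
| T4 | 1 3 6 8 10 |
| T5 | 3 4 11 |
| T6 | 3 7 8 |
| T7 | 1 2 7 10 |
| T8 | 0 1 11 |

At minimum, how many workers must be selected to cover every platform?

4

Take {T3, T6, T7, T8}. Their union is {0, 1, 2, 3, 4, 5, 6, 7, 8, 9, 10, 11}, which is all 12 platforms.
No 3 of the 8 workers cover everything (all 56 combinations miss at least one platform), so 4 is optimal.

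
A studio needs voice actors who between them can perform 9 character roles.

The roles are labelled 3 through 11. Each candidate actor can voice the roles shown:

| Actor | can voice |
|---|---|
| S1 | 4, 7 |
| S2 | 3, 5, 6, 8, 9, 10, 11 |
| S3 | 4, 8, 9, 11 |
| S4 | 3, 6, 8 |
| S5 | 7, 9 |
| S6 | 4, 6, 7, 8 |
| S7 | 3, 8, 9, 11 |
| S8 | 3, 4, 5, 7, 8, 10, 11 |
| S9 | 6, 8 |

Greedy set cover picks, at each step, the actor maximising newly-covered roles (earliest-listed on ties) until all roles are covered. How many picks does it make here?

2

Greedy: pick S2 (covers 7 new) → pick S1 (covers 2 new). Total picks: 2.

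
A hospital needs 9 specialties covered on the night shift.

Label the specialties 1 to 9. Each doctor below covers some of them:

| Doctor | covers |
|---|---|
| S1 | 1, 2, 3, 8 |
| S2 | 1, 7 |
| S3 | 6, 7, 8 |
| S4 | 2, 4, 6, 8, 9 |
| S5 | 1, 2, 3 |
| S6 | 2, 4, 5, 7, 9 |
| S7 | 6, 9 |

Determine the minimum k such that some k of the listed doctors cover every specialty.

3

S1 and S3 and S6 together: S1 ∪ S3 ∪ S6 = {1, 2, 3, 4, 5, 6, 7, 8, 9} — every specialty is covered.
Only S6 contains 5, so S6 is forced; the remaining 4 specialties need at least 2 more doctors (each remaining doctor adds at most 3) — so at least 3 doctors are needed, and 3 is optimal.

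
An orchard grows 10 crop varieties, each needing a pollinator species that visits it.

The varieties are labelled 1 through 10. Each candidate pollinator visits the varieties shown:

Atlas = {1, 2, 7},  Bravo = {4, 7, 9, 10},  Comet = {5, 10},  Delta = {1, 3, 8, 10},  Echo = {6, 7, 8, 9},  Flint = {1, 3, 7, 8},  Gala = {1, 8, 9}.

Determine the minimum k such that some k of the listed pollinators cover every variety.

Take {Atlas, Bravo, Comet, Delta, Echo}. Their union is {1, 2, 3, 4, 5, 6, 7, 8, 9, 10}, which is all 10 varieties.
No 4 of the 7 pollinators cover everything (all 35 combinations miss at least one variety), so 5 is optimal.

5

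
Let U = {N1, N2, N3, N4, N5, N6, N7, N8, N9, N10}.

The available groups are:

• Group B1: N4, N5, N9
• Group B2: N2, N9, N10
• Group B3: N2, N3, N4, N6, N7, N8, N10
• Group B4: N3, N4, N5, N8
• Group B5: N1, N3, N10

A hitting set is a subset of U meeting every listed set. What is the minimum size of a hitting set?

Take H = {N4, N10}. Each listed group contains at least one of these, so H is a hitting set of size 2.
The groups B1, B5 are pairwise disjoint, so any hitting set needs a separate item for each — at least 2. Hence 2 is optimal.

2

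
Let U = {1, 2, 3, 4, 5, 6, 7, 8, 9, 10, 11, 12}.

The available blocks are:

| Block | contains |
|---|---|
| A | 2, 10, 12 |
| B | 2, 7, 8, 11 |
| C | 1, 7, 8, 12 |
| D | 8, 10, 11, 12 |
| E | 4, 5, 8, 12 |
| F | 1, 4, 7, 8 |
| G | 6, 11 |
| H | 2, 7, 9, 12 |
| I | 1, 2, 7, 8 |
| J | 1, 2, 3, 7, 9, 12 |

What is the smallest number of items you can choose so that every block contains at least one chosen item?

3

The 3 items {2, 8, 11} hit every block.
The blocks A, F, G are pairwise disjoint, so any hitting set needs a separate item for each — at least 3. Hence 3 is optimal.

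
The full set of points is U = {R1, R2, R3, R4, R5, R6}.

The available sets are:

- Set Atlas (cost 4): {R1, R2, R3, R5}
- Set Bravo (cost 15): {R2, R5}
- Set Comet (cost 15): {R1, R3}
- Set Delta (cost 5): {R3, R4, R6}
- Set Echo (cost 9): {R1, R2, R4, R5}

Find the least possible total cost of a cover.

9

Atlas, Delta together cover every point (Atlas ∪ Delta = {R1, R2, R3, R4, R5, R6}); total cost 4 + 5 = 9.
No covering selection has total cost below 9.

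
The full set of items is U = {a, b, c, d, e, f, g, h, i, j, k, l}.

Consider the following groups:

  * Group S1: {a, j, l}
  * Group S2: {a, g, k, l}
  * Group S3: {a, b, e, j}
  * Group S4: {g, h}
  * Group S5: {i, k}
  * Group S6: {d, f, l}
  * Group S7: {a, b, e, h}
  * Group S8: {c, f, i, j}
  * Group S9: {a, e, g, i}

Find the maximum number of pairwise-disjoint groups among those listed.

S3, S4, S5, S6 are pairwise disjoint (S3={a,b,e,j}; S4={g,h}; S5={i,k}; S6={d,f,l}).
Every remaining group overlaps one of these, and no 5 of the listed groups are pairwise disjoint, so 4 is the maximum.

4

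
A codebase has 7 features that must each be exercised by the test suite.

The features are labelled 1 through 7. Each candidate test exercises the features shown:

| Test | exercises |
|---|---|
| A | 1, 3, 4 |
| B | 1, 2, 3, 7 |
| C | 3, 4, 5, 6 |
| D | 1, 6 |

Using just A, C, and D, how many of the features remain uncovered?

Union of A, C, D = {1, 3, 4, 5, 6}.
Not covered: 2, 7 — 2 features.

2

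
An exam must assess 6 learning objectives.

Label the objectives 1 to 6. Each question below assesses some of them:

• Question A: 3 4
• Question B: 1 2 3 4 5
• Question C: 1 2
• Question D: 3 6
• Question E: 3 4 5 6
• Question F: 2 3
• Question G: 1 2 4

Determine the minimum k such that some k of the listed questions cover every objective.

B and E together: B ∪ E = {1, 2, 3, 4, 5, 6} — every objective is covered.
No single question has all 6 objectives (the largest, B, has 5), so 2 is optimal.

2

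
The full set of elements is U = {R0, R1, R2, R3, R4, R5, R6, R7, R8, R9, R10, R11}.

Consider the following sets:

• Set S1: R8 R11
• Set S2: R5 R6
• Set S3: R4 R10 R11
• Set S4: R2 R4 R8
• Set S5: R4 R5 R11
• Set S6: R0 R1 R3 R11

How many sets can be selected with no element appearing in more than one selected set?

3

S2, S4, S6 are pairwise disjoint (S2={R5,R6}; S4={R2,R4,R8}; S6={R0,R1,R3,R11}).
Every remaining set overlaps one of these, and no 4 of the listed sets are pairwise disjoint, so 3 is the maximum.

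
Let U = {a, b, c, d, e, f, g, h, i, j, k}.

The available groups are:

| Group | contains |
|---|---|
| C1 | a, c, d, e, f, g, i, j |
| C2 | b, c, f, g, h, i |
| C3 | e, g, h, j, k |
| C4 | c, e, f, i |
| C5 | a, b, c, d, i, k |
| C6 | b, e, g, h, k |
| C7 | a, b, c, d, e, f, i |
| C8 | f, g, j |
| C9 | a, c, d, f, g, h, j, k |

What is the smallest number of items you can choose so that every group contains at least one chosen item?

Take T = {g, i}. Each listed group contains at least one of these, so T is a hitting set of size 2.
The groups C5, C8 are pairwise disjoint, so any hitting set needs a separate item for each — at least 2. Hence 2 is optimal.

2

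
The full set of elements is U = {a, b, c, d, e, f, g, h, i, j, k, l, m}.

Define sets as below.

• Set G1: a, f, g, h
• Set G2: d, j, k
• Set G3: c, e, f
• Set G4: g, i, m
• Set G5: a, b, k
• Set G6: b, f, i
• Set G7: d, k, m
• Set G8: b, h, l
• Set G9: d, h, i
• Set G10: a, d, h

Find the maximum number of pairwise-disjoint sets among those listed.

G2, G3, G4, G8 are pairwise disjoint (G2={d,j,k}; G3={c,e,f}; G4={g,i,m}; G8={b,h,l}).
Every remaining set overlaps one of these, and no 5 of the listed sets are pairwise disjoint, so 4 is the maximum.

4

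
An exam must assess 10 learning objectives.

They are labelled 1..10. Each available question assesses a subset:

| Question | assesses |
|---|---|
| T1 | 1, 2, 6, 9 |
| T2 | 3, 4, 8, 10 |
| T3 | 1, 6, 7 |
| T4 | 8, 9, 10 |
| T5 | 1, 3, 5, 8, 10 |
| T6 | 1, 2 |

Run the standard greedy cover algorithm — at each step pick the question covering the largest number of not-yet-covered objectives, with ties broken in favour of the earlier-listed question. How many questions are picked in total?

4

Greedy: pick T5 (covers 5 new) → pick T1 (covers 3 new) → pick T2 (covers 1 new) → pick T3 (covers 1 new). Total picks: 4.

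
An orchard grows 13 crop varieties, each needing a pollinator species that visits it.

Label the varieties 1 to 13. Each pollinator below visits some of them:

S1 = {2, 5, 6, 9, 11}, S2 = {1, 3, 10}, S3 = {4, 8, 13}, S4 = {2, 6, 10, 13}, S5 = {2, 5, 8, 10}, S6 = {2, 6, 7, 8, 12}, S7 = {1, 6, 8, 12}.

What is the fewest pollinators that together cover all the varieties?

4

S1 and S2 and S3 and S6 together: S1 ∪ S2 ∪ S3 ∪ S6 = {1, 2, 3, 4, 5, 6, 7, 8, 9, 10, 11, 12, 13} — every variety is covered.
Only S6 contains 7, so S6 is forced; the remaining 8 varieties need at least 3 more pollinators (each remaining pollinator adds at most 3) — so at least 4 pollinators are needed, and 4 is optimal.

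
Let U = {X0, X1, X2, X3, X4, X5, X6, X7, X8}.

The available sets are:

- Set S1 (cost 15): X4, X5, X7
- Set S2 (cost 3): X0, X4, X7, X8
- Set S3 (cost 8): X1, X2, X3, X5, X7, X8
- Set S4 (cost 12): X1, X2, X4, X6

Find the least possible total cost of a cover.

S2, S3, S4 together cover every item (S2 ∪ S3 ∪ S4 = {X0, X1, X2, X3, X4, X5, X6, X7, X8}); total cost 3 + 8 + 12 = 23.
No covering selection has total cost below 23.

23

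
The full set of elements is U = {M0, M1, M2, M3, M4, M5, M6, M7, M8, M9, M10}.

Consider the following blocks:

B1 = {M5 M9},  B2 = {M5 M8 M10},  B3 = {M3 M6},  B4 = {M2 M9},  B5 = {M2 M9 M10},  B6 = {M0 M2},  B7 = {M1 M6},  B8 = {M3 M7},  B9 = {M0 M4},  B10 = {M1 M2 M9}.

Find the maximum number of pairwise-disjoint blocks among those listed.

5

B2, B4, B7, B8, B9 are pairwise disjoint (B2={M5,M8,M10}; B4={M2,M9}; B7={M1,M6}; B8={M3,M7}; B9={M0,M4}).
Every remaining block overlaps one of these, and no 6 of the listed blocks are pairwise disjoint, so 5 is the maximum.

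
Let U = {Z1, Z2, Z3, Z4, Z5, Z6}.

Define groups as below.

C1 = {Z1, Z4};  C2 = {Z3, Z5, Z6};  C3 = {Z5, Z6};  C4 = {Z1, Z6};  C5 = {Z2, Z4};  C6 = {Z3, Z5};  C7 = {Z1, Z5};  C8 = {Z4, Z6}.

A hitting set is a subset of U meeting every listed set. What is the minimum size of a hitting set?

H = {Z1, Z4, Z5} meets every group (each contains at least one member of H), and |H| = 3.
The groups C4, C5, C6 are pairwise disjoint, so any hitting set needs a separate element for each — at least 3. Hence 3 is optimal.

3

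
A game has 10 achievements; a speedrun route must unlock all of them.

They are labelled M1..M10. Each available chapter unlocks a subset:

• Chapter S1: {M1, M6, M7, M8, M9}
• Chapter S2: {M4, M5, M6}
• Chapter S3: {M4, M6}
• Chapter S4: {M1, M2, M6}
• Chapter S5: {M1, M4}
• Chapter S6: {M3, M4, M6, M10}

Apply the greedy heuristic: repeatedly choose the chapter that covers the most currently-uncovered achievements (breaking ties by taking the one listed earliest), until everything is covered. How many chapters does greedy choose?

Greedy: pick S1 (covers 5 new) → pick S6 (covers 3 new) → pick S2 (covers 1 new) → pick S4 (covers 1 new). Total picks: 4.

4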